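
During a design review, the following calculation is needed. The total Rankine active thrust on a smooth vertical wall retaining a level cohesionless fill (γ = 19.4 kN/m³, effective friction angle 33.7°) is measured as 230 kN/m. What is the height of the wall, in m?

K_a = 0.2863. P_a = ½ K_a γ H² ⇒ H = √(2P_a/(K_a γ)).
H = √(2×230/(0.2863×19.4)) = 9.101 m.

9.10 m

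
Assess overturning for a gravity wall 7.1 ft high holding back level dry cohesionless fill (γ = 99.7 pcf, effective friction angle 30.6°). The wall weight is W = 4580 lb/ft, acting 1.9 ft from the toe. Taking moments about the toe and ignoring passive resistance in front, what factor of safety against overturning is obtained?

4.50

K_a = tan²(45° − 30.6°/2) = 0.3253.
P_a = ½K_aγH² = 0.5×0.3253×99.7×7.1² = 817.6 lb/ft, acting at H/3 = 2.367 ft above the base.
Overturning moment M_o = P_a × H/3 = 817.6 × 2.367 = 1935.
Resisting moment M_r = W × 1.9 = 4580 × 1.9 = 8702.
FS_overturning = M_r/M_o = 8702/1935 = 4.497.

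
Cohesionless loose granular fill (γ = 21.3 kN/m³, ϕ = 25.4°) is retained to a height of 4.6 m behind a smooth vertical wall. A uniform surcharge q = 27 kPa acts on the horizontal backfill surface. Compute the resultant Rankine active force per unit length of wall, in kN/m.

K_a = tan²(45° − φ/2) = 0.3996.
Soil triangle: ½ K_a γ H² = 0.5×0.3996×21.3×4.6² = 90.06 kN/m.
Surcharge rectangle: K_a q H = 0.3996×27×4.6 = 49.64 kN/m.
Total = 90.06 + 49.64 = 139.7 kN/m.

140 kN/m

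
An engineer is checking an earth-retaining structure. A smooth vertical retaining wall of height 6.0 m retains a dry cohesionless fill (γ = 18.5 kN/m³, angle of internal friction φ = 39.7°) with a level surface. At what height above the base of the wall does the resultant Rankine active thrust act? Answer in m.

2.00 m

K_a = 0.2204.
The pressure distribution is triangular, so the resultant acts at H/3 above the base = 6.0/3 = 2.000 m.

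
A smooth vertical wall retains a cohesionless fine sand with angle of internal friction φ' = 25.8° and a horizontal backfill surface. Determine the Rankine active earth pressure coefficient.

K_a = tan²(45° − φ/2) = tan²(32.10°) = 0.3935.

0.394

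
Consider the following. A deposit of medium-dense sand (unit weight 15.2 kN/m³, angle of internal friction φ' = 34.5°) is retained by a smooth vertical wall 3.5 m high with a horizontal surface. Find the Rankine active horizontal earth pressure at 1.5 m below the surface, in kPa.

6.31 kPa

K_a = (1 − sin φ)/(1 + sin φ) = 0.2768.
σ_h = K_a γ z = 0.2768 × 15.2 × 1.5 = 6.311 kPa.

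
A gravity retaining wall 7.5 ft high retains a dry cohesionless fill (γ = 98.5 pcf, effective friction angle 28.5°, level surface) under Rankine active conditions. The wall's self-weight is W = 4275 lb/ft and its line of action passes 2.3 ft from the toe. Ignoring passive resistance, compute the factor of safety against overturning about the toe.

4.01

K_a = tan²(45° − 28.5°/2) = 0.3540.
P_a = ½K_aγH² = 0.5×0.3540×98.5×7.5² = 980.6 lb/ft, acting at H/3 = 2.500 ft above the base.
Overturning moment M_o = P_a × H/3 = 980.6 × 2.500 = 2451.
Resisting moment M_r = W × 2.3 = 4275 × 2.3 = 9832.
FS_overturning = M_r/M_o = 9832/2451 = 4.011.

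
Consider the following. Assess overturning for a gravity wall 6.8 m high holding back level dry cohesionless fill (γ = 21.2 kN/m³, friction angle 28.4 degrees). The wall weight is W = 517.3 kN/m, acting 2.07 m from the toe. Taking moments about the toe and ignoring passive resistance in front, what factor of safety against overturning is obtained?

K_a = tan²(45° − 28.4°/2) = 0.3554.
P_a = ½K_aγH² = 0.5×0.3554×21.2×6.8² = 174.2 kN/m, acting at H/3 = 2.267 m above the base.
Overturning moment M_o = P_a × H/3 = 174.2 × 2.267 = 394.8.
Resisting moment M_r = W × 2.07 = 517.3 × 2.07 = 1071.
FS_overturning = M_r/M_o = 1071/394.8 = 2.712.

2.71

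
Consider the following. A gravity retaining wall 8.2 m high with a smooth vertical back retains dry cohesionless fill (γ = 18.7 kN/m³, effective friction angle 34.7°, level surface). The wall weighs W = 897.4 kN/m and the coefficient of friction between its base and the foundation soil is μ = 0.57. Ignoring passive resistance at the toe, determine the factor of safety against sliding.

K_a = tan²(45° − 34.7°/2) = 0.2745.
P_a = ½K_aγH² = 0.5×0.2745×18.7×8.2² = 172.6 kN/m, acting at H/3 = 2.733 m above the base.
FS_sliding = μW / P_a = 0.57×897.4 / 172.6 = 2.964.

2.96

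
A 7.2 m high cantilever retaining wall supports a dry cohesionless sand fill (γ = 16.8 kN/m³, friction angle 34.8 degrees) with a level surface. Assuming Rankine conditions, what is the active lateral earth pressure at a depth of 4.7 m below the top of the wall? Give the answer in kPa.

K_a = (1 − sin φ)/(1 + sin φ) = 0.2733.
σ_h = K_a γ z = 0.2733 × 16.8 × 4.7 = 21.58 kPa.

21.6 kPa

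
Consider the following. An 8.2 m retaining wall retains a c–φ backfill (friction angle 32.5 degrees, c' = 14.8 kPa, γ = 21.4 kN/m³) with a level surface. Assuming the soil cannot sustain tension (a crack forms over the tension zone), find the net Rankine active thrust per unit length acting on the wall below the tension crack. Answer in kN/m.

104 kN/m

K_a = 0.3010; √K_a = 0.5486.
Tension-crack depth z_c = 2c/(γ√K_a) = 2×14.8/(21.4×0.5486) = 2.521 m.
σ_a at base = K_a γ H − 2c√K_a = 0.3010×21.4×8.2 − 2×14.8×0.5486 = 36.58 kPa.
P_a = ½ × 36.58 × (H − z_c) = 0.5×36.58×5.679 = 103.9 kN/m.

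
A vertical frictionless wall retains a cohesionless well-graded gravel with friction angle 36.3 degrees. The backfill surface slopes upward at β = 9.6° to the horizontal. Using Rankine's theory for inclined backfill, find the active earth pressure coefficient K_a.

0.265

K_a = cos β · (cos β − √(cos²β − cos²φ)) / (cos β + √(cos²β − cos²φ)).
cos β = 0.9860, cos φ = 0.8059, √(cos²β − cos²φ) = 0.5680.
K_a = 0.9860 × (0.9860 − 0.5680)/(0.9860 + 0.5680) = 0.2652.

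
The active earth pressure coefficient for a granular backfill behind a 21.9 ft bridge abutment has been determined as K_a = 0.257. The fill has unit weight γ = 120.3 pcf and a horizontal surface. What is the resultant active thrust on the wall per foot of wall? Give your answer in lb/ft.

P = ½ K_a γ H² = 0.5 × 0.257 × 120.3 × 21.9² = 7414 lb/ft.

7410 lb/ft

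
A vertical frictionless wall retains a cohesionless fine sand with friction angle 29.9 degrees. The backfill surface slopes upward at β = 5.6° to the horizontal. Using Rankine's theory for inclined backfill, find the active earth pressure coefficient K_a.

0.340

K_a = cos β · (cos β − √(cos²β − cos²φ)) / (cos β + √(cos²β − cos²φ)).
cos β = 0.9952, cos φ = 0.8669, √(cos²β − cos²φ) = 0.4888.
K_a = 0.9952 × (0.9952 − 0.4888)/(0.9952 + 0.4888) = 0.3396.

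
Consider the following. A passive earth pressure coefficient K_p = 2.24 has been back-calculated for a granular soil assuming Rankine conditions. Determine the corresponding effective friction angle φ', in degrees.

K_p = (1+sin φ)/(1−sin φ) ⇒ sin φ = (K_p − 1)/(K_p + 1) = 0.3827.
φ = arcsin(0.3827) = 22.50°.

22.5°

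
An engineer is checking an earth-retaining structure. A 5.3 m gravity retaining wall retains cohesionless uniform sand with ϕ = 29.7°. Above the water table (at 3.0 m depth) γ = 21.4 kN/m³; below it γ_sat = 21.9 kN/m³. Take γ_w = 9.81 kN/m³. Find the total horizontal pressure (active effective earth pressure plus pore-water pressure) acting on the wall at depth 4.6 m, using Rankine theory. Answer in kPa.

K_a = (1 − sin φ)/(1 + sin φ) = 0.3374.
γ' = 21.9 − 9.81 = 12.09 kN/m³.
Effective vertical stress at 4.6 m: σ'_v = 21.4×3.0 + 12.09×1.60 = 83.54 kPa.
σ'_h = K_a σ'_v = 0.3374 × 83.54 = 28.19 kPa; u = γ_w × 1.60 = 15.70 kPa.
Total σ_h = 28.19 + 15.70 = 43.88 kPa.

43.9 kPa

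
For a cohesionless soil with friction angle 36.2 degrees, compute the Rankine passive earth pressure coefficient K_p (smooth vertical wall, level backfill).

3.89

K_p = (1 + sin φ)/(1 − sin φ) = tan²(45° + 36.2°/2) = 3.885.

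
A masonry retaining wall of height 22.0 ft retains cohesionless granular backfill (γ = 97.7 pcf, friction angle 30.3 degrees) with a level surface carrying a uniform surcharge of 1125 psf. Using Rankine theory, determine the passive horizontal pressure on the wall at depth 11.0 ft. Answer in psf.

K_p = (1 + sin φ)/(1 − sin φ) = 3.037.
σ_v = γz + q = 97.7 × 11.0 + 1125 = 2200 psf.
σ_h = K_p σ_v = 3.037 × 2200 = 6680 psf.

6680 psf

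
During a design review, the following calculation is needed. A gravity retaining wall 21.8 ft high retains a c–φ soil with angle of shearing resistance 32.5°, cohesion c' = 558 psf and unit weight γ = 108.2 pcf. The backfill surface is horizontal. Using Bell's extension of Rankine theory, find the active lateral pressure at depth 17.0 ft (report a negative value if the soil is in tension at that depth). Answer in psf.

K_a = (1 − sin φ)/(1 + sin φ) = 0.3010.
σ_a = K_a γ z − 2c√K_a = 0.3010×108.2×17.0 − 2×558×0.5486 = -58.63 psf.

-58.6 psf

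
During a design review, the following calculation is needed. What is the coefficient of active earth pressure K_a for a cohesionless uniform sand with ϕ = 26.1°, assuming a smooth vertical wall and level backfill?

0.389

K_a = (1 − sin φ)/(1 + sin φ) = (1 − sin 26.1°)/(1 + sin 26.1°) = 0.3889.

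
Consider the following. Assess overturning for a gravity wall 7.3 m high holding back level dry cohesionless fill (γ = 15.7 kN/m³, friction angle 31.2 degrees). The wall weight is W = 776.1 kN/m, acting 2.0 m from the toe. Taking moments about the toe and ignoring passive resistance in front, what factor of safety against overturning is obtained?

K_a = tan²(45° − 31.2°/2) = 0.3175.
P_a = ½K_aγH² = 0.5×0.3175×15.7×7.3² = 132.8 kN/m, acting at H/3 = 2.433 m above the base.
Overturning moment M_o = P_a × H/3 = 132.8 × 2.433 = 323.2.
Resisting moment M_r = W × 2.0 = 776.1 × 2.0 = 1552.
FS_overturning = M_r/M_o = 1552/323.2 = 4.803.

4.80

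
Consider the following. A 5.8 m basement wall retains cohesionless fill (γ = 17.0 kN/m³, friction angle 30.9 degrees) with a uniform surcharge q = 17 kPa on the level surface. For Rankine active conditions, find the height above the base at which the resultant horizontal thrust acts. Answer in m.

2.18 m

K_a = 0.3214.
Triangular part P₁ = ½K_aγH² = 91.90 at H/3 = 1.933 m; rectangular part P₂ = K_a q H = 31.69 at H/2 = 2.900 m.
ȳ = (P₁·1.933 + P₂·2.900)/(P₁+P₂) = 2.181 m.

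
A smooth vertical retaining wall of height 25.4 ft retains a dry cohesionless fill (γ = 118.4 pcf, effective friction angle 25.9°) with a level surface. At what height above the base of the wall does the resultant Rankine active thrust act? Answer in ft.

K_a = 0.3920.
The pressure distribution is triangular, so the resultant acts at H/3 above the base = 25.4/3 = 8.467 ft.

8.47 ft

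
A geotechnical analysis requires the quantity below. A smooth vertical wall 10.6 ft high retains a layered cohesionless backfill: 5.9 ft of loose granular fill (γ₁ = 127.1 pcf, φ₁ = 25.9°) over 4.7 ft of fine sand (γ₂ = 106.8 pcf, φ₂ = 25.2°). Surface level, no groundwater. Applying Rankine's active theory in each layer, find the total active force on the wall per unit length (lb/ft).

K_a1 = tan²(45°−25.9°/2) = 0.3920; K_a2 = tan²(45°−25.2°/2) = 0.4027.
Layer 1: σ at base = K_a1 γ₁ h₁ = 293.9 psf; P₁ = ½×293.9×5.9 = 867.1.
Layer 2: σ_v at top = γ₁h₁ = 749.9; σ_h top = K_a2×749.9 = 302.0; σ_h base = K_a2×(749.9+106.8×4.7) = 504.2.
P₂ = ½(302.0+504.2)×4.7 = 1895. Total P_a = 867.1+1895 = 2762 lb/ft.

2760 lb/ft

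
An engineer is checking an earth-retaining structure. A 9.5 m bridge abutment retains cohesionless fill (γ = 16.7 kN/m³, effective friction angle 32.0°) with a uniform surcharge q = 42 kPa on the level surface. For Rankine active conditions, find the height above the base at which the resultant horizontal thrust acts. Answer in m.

3.71 m

K_a = 0.3073.
Triangular part P₁ = ½K_aγH² = 231.5 at H/3 = 3.167 m; rectangular part P₂ = K_a q H = 122.6 at H/2 = 4.750 m.
ȳ = (P₁·3.167 + P₂·4.750)/(P₁+P₂) = 3.715 m.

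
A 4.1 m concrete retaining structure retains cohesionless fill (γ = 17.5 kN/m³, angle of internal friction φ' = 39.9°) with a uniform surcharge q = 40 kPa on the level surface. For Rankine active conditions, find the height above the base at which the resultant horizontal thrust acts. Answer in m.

K_a = 0.2184.
Triangular part P₁ = ½K_aγH² = 32.13 at H/3 = 1.367 m; rectangular part P₂ = K_a q H = 35.82 at H/2 = 2.050 m.
ȳ = (P₁·1.367 + P₂·2.050)/(P₁+P₂) = 1.727 m.

1.73 m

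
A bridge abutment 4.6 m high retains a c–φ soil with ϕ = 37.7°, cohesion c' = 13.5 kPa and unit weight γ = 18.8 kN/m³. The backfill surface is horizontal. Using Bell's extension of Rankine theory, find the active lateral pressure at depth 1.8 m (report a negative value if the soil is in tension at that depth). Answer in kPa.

-5.10 kPa

K_a = (1 − sin φ)/(1 + sin φ) = 0.2411.
σ_a = K_a γ z − 2c√K_a = 0.2411×18.8×1.8 − 2×13.5×0.4910 = -5.099 kPa.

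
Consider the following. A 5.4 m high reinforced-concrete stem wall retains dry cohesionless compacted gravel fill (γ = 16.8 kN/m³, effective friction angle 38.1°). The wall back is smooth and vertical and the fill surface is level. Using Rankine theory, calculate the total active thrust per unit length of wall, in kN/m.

58.0 kN/m

K_a = tan²(45° − φ/2) = 0.2368.
P_a = ½ K_a γ H² = 0.5 × 0.2368 × 16.8 × 5.4² = 58.01 kN/m.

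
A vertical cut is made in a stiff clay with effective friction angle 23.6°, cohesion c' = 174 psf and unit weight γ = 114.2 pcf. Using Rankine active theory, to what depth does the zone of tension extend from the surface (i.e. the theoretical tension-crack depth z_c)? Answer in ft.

4.66 ft

K_a = tan²(45° − 23.6°/2) = 0.4282; √K_a = 0.6544.
The active pressure is zero where K_a γ z = 2c√K_a, so z_c = 2c/(γ√K_a) = 2×174/(114.2×0.6544) = 4.657 ft.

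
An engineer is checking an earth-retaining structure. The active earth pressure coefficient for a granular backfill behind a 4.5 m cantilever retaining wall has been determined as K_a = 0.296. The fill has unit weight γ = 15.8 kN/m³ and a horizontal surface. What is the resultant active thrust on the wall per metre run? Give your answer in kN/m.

47.4 kN/m

P = ½ K_a γ H² = 0.5 × 0.296 × 15.8 × 4.5² = 47.35 kN/m.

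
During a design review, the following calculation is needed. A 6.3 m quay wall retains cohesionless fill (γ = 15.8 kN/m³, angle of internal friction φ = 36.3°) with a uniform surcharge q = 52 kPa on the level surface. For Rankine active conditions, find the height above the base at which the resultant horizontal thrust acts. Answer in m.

K_a = 0.2563.
Triangular part P₁ = ½K_aγH² = 80.35 at H/3 = 2.100 m; rectangular part P₂ = K_a q H = 83.95 at H/2 = 3.150 m.
ȳ = (P₁·2.100 + P₂·3.150)/(P₁+P₂) = 2.637 m.

2.64 m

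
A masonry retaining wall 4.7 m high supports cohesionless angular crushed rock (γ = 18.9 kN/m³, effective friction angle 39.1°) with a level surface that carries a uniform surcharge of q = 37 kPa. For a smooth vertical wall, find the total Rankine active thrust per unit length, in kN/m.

K_a = tan²(45° − φ/2) = 0.2265.
Soil triangle: ½ K_a γ H² = 0.5×0.2265×18.9×4.7² = 47.28 kN/m.
Surcharge rectangle: K_a q H = 0.2265×37×4.7 = 39.39 kN/m.
Total = 47.28 + 39.39 = 86.66 kN/m.

86.7 kN/m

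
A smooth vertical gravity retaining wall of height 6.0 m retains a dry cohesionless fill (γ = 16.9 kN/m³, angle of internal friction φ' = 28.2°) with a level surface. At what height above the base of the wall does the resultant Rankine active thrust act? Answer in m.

2.00 m

K_a = 0.3582.
The pressure distribution is triangular, so the resultant acts at H/3 above the base = 6.0/3 = 2.000 m.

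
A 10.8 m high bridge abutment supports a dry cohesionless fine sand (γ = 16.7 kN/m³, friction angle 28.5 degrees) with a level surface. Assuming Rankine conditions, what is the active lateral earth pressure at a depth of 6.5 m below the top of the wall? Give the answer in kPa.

K_a = (1 − sin φ)/(1 + sin φ) = 0.3540.
σ_h = K_a γ z = 0.3540 × 16.7 × 6.5 = 38.42 kPa.

38.4 kPa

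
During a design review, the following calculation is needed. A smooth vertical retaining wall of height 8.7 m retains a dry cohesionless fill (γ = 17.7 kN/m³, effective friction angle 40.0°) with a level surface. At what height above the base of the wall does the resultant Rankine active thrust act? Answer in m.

2.90 m

K_a = 0.2174.
The pressure distribution is triangular, so the resultant acts at H/3 above the base = 8.7/3 = 2.900 m.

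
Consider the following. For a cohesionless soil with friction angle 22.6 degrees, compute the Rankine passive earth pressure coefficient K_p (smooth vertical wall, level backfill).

2.25

K_p = (1 + sin φ)/(1 − sin φ) = tan²(45° + 22.6°/2) = 2.248.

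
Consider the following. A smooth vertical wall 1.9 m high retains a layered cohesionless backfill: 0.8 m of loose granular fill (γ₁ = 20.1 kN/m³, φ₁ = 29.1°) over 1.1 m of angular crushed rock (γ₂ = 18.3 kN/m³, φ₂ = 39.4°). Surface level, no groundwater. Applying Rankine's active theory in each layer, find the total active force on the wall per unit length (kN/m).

K_a1 = tan²(45°−29.1°/2) = 0.3456; K_a2 = tan²(45°−39.4°/2) = 0.2234.
Layer 1: σ at base = K_a1 γ₁ h₁ = 5.557 kPa; P₁ = ½×5.557×0.8 = 2.223.
Layer 2: σ_v at top = γ₁h₁ = 16.08; σ_h top = K_a2×16.08 = 3.593; σ_h base = K_a2×(16.08+18.3×1.1) = 8.091.
P₂ = ½(3.593+8.091)×1.1 = 6.426. Total P_a = 2.223+6.426 = 8.649 kN/m.

8.65 kN/m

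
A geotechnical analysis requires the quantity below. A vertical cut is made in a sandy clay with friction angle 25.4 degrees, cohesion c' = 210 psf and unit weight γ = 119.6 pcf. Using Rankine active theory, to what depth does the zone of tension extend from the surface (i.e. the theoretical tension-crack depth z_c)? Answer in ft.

5.55 ft

K_a = tan²(45° − 25.4°/2) = 0.3996; √K_a = 0.6322.
The active pressure is zero where K_a γ z = 2c√K_a, so z_c = 2c/(γ√K_a) = 2×210/(119.6×0.6322) = 5.555 ft.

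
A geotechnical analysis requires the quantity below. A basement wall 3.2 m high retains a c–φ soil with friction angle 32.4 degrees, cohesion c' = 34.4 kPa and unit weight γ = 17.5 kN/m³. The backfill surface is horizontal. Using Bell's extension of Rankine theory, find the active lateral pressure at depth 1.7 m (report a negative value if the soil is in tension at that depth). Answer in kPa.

K_a = (1 − sin φ)/(1 + sin φ) = 0.3022.
σ_a = K_a γ z − 2c√K_a = 0.3022×17.5×1.7 − 2×34.4×0.5498 = -28.83 kPa.

-28.8 kPa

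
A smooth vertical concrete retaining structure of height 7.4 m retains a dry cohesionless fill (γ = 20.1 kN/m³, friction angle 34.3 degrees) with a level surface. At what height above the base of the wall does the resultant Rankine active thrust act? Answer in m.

K_a = 0.2792.
The pressure distribution is triangular, so the resultant acts at H/3 above the base = 7.4/3 = 2.467 m.

2.47 m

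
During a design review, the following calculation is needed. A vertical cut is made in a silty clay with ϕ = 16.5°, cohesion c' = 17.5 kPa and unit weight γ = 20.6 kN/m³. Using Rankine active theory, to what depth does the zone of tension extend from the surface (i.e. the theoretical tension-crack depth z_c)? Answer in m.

2.28 m

K_a = tan²(45° − 16.5°/2) = 0.5576; √K_a = 0.7467.
The active pressure is zero where K_a γ z = 2c√K_a, so z_c = 2c/(γ√K_a) = 2×17.5/(20.6×0.7467) = 2.275 m.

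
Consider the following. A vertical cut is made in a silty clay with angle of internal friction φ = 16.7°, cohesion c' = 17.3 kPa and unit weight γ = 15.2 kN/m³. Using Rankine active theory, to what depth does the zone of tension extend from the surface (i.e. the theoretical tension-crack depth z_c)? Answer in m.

K_a = tan²(45° − 16.7°/2) = 0.5536; √K_a = 0.7440.
The active pressure is zero where K_a γ z = 2c√K_a, so z_c = 2c/(γ√K_a) = 2×17.3/(15.2×0.7440) = 3.059 m.

3.06 m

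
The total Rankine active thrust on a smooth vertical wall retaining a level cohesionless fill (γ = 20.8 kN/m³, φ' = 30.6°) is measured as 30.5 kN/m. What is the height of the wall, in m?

K_a = 0.3253. P_a = ½ K_a γ H² ⇒ H = √(2P_a/(K_a γ)).
H = √(2×30.5/(0.3253×20.8)) = 3.002 m.

3.00 m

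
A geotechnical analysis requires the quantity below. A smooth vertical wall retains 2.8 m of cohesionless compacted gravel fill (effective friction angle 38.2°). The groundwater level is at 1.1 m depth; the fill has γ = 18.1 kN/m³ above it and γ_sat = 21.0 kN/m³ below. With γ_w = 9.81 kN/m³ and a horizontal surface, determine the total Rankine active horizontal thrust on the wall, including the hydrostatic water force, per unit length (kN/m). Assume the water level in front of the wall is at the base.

28.6 kN/m

K_a = tan²(45° − φ/2) = 0.2358.
γ' = 21.0 − 9.81 = 11.19 kN/m³. Depth below WT = 1.7 m.
σ'_h at WT = K_a γ d_w = 4.694 kPa; at base = 4.694 + K_a γ' × 1.7 = 9.180 kPa.
P₁ (0–1.1 m) = ½×4.694×1.1 = 2.582. P₂ (1.1–2.8 m) = ½(4.694+9.180)×1.7 = 11.79.
P_w = ½ γ_w h₂² = 0.5×9.81×1.7² = 14.18. Total = 2.582+11.79+14.18 = 28.55 kN/m.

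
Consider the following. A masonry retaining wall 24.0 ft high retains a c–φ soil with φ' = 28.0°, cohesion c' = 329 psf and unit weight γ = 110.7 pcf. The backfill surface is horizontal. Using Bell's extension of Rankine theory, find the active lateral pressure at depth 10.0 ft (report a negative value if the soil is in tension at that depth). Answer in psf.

4.30 psf

K_a = (1 − sin φ)/(1 + sin φ) = 0.3610.
σ_a = K_a γ z − 2c√K_a = 0.3610×110.7×10.0 − 2×329×0.6009 = 4.298 psf.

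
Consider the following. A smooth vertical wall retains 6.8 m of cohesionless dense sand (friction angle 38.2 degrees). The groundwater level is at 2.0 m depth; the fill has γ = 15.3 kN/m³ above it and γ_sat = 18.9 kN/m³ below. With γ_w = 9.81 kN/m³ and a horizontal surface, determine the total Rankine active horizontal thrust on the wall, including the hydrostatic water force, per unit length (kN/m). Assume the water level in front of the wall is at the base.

180 kN/m

K_a = tan²(45° − φ/2) = 0.2358.
γ' = 18.9 − 9.81 = 9.090 kN/m³. Depth below WT = 4.8 m.
σ'_h at WT = K_a γ d_w = 7.215 kPa; at base = 7.215 + K_a γ' × 4.8 = 17.50 kPa.
P₁ (0–2.0 m) = ½×7.215×2.0 = 7.215. P₂ (2.0–6.8 m) = ½(7.215+17.50)×4.8 = 59.32.
P_w = ½ γ_w h₂² = 0.5×9.81×4.8² = 113.0. Total = 7.215+59.32+113.0 = 179.5 kN/m.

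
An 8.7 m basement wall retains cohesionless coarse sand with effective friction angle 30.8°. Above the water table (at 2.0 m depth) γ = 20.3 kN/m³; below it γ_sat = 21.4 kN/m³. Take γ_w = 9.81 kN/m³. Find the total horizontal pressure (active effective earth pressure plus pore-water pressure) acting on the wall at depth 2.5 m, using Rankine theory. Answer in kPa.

19.9 kPa

K_a = (1 − sin φ)/(1 + sin φ) = 0.3227.
γ' = 21.4 − 9.81 = 11.59 kN/m³.
Effective vertical stress at 2.5 m: σ'_v = 20.3×2.0 + 11.59×0.500 = 46.40 kPa.
σ'_h = K_a σ'_v = 0.3227 × 46.40 = 14.97 kPa; u = γ_w × 0.500 = 4.905 kPa.
Total σ_h = 14.97 + 4.905 = 19.88 kPa.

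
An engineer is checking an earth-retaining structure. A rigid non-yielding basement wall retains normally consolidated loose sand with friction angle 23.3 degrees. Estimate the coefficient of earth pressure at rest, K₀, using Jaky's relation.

0.604

K₀ = 1 − sin φ' = 1 − sin 23.3° = 0.6045.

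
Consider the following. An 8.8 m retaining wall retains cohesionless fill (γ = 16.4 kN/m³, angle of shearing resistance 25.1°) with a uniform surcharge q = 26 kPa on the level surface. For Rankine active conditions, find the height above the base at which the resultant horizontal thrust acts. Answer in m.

K_a = 0.4043.
Triangular part P₁ = ½K_aγH² = 256.7 at H/3 = 2.933 m; rectangular part P₂ = K_a q H = 92.50 at H/2 = 4.400 m.
ȳ = (P₁·2.933 + P₂·4.400)/(P₁+P₂) = 3.322 m.

3.32 m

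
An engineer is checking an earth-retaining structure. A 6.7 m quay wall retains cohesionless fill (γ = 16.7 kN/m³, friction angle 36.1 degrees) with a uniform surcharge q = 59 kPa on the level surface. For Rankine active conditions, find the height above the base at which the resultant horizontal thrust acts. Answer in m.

K_a = 0.2585.
Triangular part P₁ = ½K_aγH² = 96.89 at H/3 = 2.233 m; rectangular part P₂ = K_a q H = 102.2 at H/2 = 3.350 m.
ȳ = (P₁·2.233 + P₂·3.350)/(P₁+P₂) = 2.807 m.

2.81 m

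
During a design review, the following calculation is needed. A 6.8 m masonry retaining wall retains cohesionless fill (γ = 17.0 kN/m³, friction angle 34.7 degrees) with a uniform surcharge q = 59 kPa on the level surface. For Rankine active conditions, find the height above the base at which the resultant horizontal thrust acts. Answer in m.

K_a = 0.2745.
Triangular part P₁ = ½K_aγH² = 107.9 at H/3 = 2.267 m; rectangular part P₂ = K_a q H = 110.1 at H/2 = 3.400 m.
ȳ = (P₁·2.267 + P₂·3.400)/(P₁+P₂) = 2.839 m.

2.84 m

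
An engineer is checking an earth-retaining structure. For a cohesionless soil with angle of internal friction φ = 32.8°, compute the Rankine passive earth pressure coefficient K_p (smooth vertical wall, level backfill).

K_p = (1 + sin φ)/(1 − sin φ) = tan²(45° + 32.8°/2) = 3.364.

3.36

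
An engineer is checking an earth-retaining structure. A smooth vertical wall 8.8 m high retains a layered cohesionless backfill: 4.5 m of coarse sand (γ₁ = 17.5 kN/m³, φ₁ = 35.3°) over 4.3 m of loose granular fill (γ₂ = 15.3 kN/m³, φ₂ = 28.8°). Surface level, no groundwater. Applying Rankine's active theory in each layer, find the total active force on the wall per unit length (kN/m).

215 kN/m

K_a1 = tan²(45°−35.3°/2) = 0.2675; K_a2 = tan²(45°−28.8°/2) = 0.3498.
Layer 1: σ at base = K_a1 γ₁ h₁ = 21.07 kPa; P₁ = ½×21.07×4.5 = 47.41.
Layer 2: σ_v at top = γ₁h₁ = 78.75; σ_h top = K_a2×78.75 = 27.54; σ_h base = K_a2×(78.75+15.3×4.3) = 50.55.
P₂ = ½(27.54+50.55)×4.3 = 167.9. Total P_a = 47.41+167.9 = 215.3 kN/m.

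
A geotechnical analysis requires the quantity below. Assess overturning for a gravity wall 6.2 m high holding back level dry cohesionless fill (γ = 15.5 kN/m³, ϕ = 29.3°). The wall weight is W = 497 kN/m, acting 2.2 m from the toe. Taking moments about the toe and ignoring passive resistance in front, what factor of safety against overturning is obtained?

5.18

K_a = tan²(45° − 29.3°/2) = 0.3428.
P_a = ½K_aγH² = 0.5×0.3428×15.5×6.2² = 102.1 kN/m, acting at H/3 = 2.067 m above the base.
Overturning moment M_o = P_a × H/3 = 102.1 × 2.067 = 211.1.
Resisting moment M_r = W × 2.2 = 497 × 2.2 = 1093.
FS_overturning = M_r/M_o = 1093/211.1 = 5.180.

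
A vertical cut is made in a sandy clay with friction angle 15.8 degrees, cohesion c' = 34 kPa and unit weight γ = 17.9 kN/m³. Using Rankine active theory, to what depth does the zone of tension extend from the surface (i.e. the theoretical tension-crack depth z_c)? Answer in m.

5.02 m

K_a = tan²(45° − 15.8°/2) = 0.5720; √K_a = 0.7563.
The active pressure is zero where K_a γ z = 2c√K_a, so z_c = 2c/(γ√K_a) = 2×34/(17.9×0.7563) = 5.023 m.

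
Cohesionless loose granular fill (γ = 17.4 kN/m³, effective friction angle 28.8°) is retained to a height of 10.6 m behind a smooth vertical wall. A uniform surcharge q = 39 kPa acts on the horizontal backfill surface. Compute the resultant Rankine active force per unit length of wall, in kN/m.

K_a = tan²(45° − φ/2) = 0.3498.
Soil triangle: ½ K_a γ H² = 0.5×0.3498×17.4×10.6² = 341.9 kN/m.
Surcharge rectangle: K_a q H = 0.3498×39×10.6 = 144.6 kN/m.
Total = 341.9 + 144.6 = 486.5 kN/m.

486 kN/m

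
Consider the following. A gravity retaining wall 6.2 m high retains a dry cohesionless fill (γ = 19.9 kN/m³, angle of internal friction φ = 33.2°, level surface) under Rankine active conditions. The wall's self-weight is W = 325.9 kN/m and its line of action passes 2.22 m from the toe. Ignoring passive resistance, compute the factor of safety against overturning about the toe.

K_a = tan²(45° − 33.2°/2) = 0.2924.
P_a = ½K_aγH² = 0.5×0.2924×19.9×6.2² = 111.8 kN/m, acting at H/3 = 2.067 m above the base.
Overturning moment M_o = P_a × H/3 = 111.8 × 2.067 = 231.1.
Resisting moment M_r = W × 2.22 = 325.9 × 2.22 = 723.5.
FS_overturning = M_r/M_o = 723.5/231.1 = 3.131.

3.13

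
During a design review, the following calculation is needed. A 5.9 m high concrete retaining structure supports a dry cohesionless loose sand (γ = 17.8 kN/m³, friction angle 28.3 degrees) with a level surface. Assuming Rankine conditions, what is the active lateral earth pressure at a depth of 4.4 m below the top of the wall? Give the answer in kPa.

K_a = (1 − sin φ)/(1 + sin φ) = 0.3568.
σ_h = K_a γ z = 0.3568 × 17.8 × 4.4 = 27.94 kPa.

27.9 kPa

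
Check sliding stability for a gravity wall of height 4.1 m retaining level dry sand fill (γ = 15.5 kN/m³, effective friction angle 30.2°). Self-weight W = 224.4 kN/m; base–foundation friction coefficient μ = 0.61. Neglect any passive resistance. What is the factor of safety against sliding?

3.18

K_a = tan²(45° − 30.2°/2) = 0.3307.
P_a = ½K_aγH² = 0.5×0.3307×15.5×4.1² = 43.08 kN/m, acting at H/3 = 1.367 m above the base.
FS_sliding = μW / P_a = 0.61×224.4 / 43.08 = 3.178.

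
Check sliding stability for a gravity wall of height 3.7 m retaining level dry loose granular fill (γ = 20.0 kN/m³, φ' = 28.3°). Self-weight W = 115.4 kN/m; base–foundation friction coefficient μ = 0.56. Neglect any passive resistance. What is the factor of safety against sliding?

K_a = tan²(45° − 28.3°/2) = 0.3568.
P_a = ½K_aγH² = 0.5×0.3568×20.0×3.7² = 48.84 kN/m, acting at H/3 = 1.233 m above the base.
FS_sliding = μW / P_a = 0.56×115.4 / 48.84 = 1.323.

1.32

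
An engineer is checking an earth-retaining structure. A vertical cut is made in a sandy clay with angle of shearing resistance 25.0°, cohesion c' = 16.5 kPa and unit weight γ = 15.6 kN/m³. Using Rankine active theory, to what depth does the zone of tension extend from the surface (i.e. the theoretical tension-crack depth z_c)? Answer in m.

3.32 m

K_a = tan²(45° − 25.0°/2) = 0.4059; √K_a = 0.6371.
The active pressure is zero where K_a γ z = 2c√K_a, so z_c = 2c/(γ√K_a) = 2×16.5/(15.6×0.6371) = 3.320 m.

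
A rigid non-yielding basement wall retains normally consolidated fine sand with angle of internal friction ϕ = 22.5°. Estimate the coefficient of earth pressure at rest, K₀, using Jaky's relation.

0.617

K₀ = 1 − sin φ' = 1 − sin 22.5° = 0.6173.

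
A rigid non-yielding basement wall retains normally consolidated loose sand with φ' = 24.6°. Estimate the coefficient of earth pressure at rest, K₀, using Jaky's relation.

0.584

K₀ = 1 − sin φ' = 1 − sin 24.6° = 0.5837.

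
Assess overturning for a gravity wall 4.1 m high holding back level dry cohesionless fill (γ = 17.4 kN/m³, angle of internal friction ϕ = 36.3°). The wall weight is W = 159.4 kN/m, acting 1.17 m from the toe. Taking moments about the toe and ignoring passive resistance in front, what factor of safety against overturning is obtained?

3.64

K_a = tan²(45° − 36.3°/2) = 0.2563.
P_a = ½K_aγH² = 0.5×0.2563×17.4×4.1² = 37.48 kN/m, acting at H/3 = 1.367 m above the base.
Overturning moment M_o = P_a × H/3 = 37.48 × 1.367 = 51.22.
Resisting moment M_r = W × 1.17 = 159.4 × 1.17 = 186.5.
FS_overturning = M_r/M_o = 186.5/51.22 = 3.641.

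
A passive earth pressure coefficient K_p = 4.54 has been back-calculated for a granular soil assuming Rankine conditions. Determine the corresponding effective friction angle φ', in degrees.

K_p = (1+sin φ)/(1−sin φ) ⇒ sin φ = (K_p − 1)/(K_p + 1) = 0.6390.
φ = arcsin(0.6390) = 39.72°.

39.7°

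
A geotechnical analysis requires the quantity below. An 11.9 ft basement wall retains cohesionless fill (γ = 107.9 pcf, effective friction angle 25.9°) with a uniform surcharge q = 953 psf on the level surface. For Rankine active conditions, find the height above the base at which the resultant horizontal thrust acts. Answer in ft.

K_a = 0.3920.
Triangular part P₁ = ½K_aγH² = 2995 at H/3 = 3.967 ft; rectangular part P₂ = K_a q H = 4445 at H/2 = 5.950 ft.
ȳ = (P₁·3.967 + P₂·5.950)/(P₁+P₂) = 5.152 ft.

5.15 ft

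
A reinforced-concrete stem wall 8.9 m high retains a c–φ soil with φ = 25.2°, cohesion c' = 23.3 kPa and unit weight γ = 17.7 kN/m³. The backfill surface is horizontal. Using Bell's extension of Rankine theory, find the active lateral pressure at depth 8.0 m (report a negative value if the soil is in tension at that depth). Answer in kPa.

K_a = (1 − sin φ)/(1 + sin φ) = 0.4027.
σ_a = K_a γ z − 2c√K_a = 0.4027×17.7×8.0 − 2×23.3×0.6346 = 27.45 kPa.

27.5 kPa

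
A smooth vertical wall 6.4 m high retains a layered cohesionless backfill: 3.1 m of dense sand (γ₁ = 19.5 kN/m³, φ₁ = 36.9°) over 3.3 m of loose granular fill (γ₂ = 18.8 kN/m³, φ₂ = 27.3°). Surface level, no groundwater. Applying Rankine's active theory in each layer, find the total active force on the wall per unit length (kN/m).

K_a1 = tan²(45°−36.9°/2) = 0.2497; K_a2 = tan²(45°−27.3°/2) = 0.3711.
Layer 1: σ at base = K_a1 γ₁ h₁ = 15.09 kPa; P₁ = ½×15.09×3.1 = 23.39.
Layer 2: σ_v at top = γ₁h₁ = 60.45; σ_h top = K_a2×60.45 = 22.43; σ_h base = K_a2×(60.45+18.8×3.3) = 45.46.
P₂ = ½(22.43+45.46)×3.3 = 112.0. Total P_a = 23.39+112.0 = 135.4 kN/m.

135 kN/m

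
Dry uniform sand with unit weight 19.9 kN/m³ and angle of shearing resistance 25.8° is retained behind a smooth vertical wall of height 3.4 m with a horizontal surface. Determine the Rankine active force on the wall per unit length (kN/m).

K_a = tan²(45° − φ/2) = 0.3935.
P_a = ½ K_a γ H² = 0.5 × 0.3935 × 19.9 × 3.4² = 45.26 kN/m.

45.3 kN/m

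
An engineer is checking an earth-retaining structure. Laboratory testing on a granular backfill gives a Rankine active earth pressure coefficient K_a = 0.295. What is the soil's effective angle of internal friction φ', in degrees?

K_a = tan²(45° − φ/2) ⇒ 45° − φ/2 = arctan(√0.295) = 28.51°.
φ = 2(45° − 28.51°) = 32.98°.

33.0°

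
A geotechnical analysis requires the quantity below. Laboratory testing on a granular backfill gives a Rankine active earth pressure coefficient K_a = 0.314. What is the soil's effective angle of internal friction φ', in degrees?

31.5°

K_a = tan²(45° − φ/2) ⇒ 45° − φ/2 = arctan(√0.314) = 29.26°.
φ = 2(45° − 29.26°) = 31.47°.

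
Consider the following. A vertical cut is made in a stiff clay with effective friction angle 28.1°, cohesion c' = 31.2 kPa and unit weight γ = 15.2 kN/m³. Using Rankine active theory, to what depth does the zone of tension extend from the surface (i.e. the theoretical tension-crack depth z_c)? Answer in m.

K_a = tan²(45° − 28.1°/2) = 0.3596; √K_a = 0.5997.
The active pressure is zero where K_a γ z = 2c√K_a, so z_c = 2c/(γ√K_a) = 2×31.2/(15.2×0.5997) = 6.846 m.

6.85 m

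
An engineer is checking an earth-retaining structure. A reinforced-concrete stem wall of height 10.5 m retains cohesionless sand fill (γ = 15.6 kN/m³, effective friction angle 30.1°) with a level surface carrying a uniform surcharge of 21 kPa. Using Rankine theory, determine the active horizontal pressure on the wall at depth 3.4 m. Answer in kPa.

K_a = (1 − sin φ)/(1 + sin φ) = 0.3320.
σ_v = γz + q = 15.6 × 3.4 + 21 = 74.04 kPa.
σ_h = K_a σ_v = 0.3320 × 74.04 = 24.58 kPa.

24.6 kPa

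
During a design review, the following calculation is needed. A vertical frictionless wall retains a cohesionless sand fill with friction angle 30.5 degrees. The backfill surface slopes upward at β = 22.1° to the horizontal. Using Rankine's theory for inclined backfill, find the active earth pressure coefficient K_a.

0.428

K_a = cos β · (cos β − √(cos²β − cos²φ)) / (cos β + √(cos²β − cos²φ)).
cos β = 0.9265, cos φ = 0.8616, √(cos²β − cos²φ) = 0.3407.
K_a = 0.9265 × (0.9265 − 0.3407)/(0.9265 + 0.3407) = 0.4284.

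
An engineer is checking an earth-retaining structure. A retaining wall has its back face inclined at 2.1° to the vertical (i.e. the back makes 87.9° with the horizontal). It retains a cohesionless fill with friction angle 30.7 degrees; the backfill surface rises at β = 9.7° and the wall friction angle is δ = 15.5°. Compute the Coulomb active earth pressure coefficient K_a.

0.349

K_a = sin²(α+φ) / [sin²α · sin(α−δ) · (1 + √{sin(φ+δ)sin(φ−β) / (sin(α−δ)sin(α+β))})²].
With α = 87.9°, φ = 30.7°, δ = 15.5°, β = 9.7°: K_a = 0.3490.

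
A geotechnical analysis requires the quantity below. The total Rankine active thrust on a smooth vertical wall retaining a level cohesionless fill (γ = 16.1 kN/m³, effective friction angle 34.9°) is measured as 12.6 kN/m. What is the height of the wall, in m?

K_a = 0.2721. P_a = ½ K_a γ H² ⇒ H = √(2P_a/(K_a γ)).
H = √(2×12.6/(0.2721×16.1)) = 2.398 m.

2.40 m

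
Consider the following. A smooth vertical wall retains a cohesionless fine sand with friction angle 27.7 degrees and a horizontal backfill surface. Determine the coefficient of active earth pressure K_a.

K_a = (1 − sin φ)/(1 + sin φ) = (1 − sin 27.7°)/(1 + sin 27.7°) = 0.3653.

0.365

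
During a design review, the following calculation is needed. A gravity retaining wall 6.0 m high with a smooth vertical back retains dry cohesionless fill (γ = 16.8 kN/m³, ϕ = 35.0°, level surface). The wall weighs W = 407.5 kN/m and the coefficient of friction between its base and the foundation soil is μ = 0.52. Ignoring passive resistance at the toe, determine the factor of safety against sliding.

K_a = tan²(45° − 35.0°/2) = 0.2710.
P_a = ½K_aγH² = 0.5×0.2710×16.8×6.0² = 81.95 kN/m, acting at H/3 = 2.000 m above the base.
FS_sliding = μW / P_a = 0.52×407.5 / 81.95 = 2.586.

2.59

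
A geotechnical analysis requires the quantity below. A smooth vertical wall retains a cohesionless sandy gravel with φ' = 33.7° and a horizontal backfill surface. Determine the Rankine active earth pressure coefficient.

0.286

K_a = tan²(45° − φ/2) = tan²(28.15°) = 0.2863.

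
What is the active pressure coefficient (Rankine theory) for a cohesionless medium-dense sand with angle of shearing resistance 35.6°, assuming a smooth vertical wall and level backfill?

0.264

K_a = (1 − sin φ)/(1 + sin φ) = (1 − sin 35.6°)/(1 + sin 35.6°) = 0.2641.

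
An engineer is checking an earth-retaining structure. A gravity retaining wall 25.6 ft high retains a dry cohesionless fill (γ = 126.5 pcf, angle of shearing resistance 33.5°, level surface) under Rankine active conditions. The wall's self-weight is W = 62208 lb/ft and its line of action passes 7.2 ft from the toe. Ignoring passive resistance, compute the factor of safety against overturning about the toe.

4.39

K_a = tan²(45° − 33.5°/2) = 0.2887.
P_a = ½K_aγH² = 0.5×0.2887×126.5×25.6² = 11970 lb/ft, acting at H/3 = 8.533 ft above the base.
Overturning moment M_o = P_a × H/3 = 11970 × 8.533 = 102100.
Resisting moment M_r = W × 7.2 = 62208 × 7.2 = 447900.
FS_overturning = M_r/M_o = 447900/102100 = 4.386.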